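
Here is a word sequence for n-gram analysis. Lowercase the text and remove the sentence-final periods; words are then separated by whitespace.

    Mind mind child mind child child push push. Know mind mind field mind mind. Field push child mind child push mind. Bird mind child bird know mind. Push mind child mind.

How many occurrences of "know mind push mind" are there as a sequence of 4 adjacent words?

1

Scanning the 28 overlapping 4-gram windows for "know mind push mind":
  position 26–29: know mind push mind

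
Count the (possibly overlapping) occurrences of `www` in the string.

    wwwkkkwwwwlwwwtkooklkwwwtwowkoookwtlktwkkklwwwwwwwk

10

Sliding a length-3 window over the 51 characters (49 positions):
  position 1–3: www
  position 7–9: www
  position 8–10: www
  position 12–14: www
  position 22–24: www
  position 44–46: www
  position 45–47: www
  position 46–48: www
  position 47–49: www
  position 48–50: www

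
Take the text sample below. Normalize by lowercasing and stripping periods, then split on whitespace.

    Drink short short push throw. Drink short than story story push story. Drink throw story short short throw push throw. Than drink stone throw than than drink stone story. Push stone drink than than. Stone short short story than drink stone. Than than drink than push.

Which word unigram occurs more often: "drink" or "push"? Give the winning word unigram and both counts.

"drink" (8 vs 5)

"drink": 8 occurrences
"push": 5 occurrences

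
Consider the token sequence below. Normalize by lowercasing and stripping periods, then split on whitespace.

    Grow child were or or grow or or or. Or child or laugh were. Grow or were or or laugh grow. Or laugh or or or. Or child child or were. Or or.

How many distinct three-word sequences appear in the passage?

24

33 tokens → 31 trigram windows in total.
Repeated trigrams (each contributes count−1 duplicates):
  or or or: 4
  were or or: 3
  or or child: 2
  or were or: 2
7 duplicate windows → 31 − 7 = 24 distinct.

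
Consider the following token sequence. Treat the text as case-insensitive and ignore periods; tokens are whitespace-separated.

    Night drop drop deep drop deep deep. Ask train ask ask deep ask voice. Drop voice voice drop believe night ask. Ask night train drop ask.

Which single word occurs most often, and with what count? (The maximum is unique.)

"ask", 7 times

Unigram frequencies (highest first):
  ask: 7
  drop: 6
  deep: 4
  night: 3
  voice: 3
  train: 2
  … (1 more, each ≤ 1)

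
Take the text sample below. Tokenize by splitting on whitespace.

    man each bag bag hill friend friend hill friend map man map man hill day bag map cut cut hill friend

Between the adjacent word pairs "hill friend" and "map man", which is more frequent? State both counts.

"hill friend": 3 occurrences
"map man": 2 occurrences

"hill friend" (3 vs 2)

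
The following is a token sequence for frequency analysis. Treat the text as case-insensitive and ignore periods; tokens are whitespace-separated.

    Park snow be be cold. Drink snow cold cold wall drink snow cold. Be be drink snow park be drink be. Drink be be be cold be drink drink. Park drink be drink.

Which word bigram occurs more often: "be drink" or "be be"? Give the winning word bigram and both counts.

"be drink": 5 occurrences
"be be": 4 occurrences

"be drink" (5 vs 4)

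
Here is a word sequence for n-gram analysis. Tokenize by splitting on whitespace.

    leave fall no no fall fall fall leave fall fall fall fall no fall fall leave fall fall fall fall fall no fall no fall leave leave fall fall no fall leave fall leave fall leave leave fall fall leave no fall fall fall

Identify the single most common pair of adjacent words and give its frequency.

"fall fall", 14 times

Bigram frequencies (highest first):
  fall fall: 14
  leave fall: 7
  fall leave: 7
  no fall: 6
  fall no: 5
  leave leave: 2
  … (2 more, each ≤ 1)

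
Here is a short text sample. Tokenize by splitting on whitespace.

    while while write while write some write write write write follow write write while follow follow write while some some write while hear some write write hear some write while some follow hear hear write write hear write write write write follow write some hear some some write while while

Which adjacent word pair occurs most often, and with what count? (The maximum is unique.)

Bigram frequencies (highest first):
  write write: 9
  write while: 6
  some write: 5
  follow write: 3
  hear some: 3
  while while: 2
  … (14 more, each ≤ 2)

"write write", 9 times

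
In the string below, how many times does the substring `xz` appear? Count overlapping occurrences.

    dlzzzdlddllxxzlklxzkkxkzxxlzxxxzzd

Sliding a length-2 window over the 34 characters (33 positions):
  position 13–14: xz
  position 18–19: xz
  position 31–32: xz

3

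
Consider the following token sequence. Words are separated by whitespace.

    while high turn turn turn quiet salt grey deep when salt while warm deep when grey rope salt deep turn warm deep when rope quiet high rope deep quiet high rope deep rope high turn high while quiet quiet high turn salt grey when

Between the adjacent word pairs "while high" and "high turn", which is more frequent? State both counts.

"high turn" (3 vs 1)

"while high": 1 occurrence
"high turn": 3 occurrences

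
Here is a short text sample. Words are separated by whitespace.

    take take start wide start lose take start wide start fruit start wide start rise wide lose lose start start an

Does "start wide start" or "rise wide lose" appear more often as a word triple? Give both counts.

"start wide start" (3 vs 1)

"start wide start": 3 occurrences
"rise wide lose": 1 occurrence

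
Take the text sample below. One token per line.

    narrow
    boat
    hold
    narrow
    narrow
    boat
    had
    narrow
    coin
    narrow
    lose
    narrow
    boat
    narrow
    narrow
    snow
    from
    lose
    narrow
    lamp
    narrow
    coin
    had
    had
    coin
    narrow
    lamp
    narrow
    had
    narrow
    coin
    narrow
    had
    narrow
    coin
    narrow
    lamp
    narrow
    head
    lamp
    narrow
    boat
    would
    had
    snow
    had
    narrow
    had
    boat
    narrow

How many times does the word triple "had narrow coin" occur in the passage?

3

Scanning the 48 overlapping trigram windows for "had narrow coin":
  position 7–9: had narrow coin
  position 29–31: had narrow coin
  position 33–35: had narrow coin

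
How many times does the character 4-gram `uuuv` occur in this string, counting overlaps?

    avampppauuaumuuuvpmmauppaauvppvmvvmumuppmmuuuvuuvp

2

Sliding a length-4 window over the 50 characters (47 positions):
  position 14–17: uuuv
  position 43–46: uuuv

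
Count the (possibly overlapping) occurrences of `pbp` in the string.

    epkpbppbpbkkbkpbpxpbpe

Sliding a length-3 window over the 22 characters (20 positions):
  position 4–6: pbp
  position 7–9: pbp
  position 15–17: pbp
  position 19–21: pbp

4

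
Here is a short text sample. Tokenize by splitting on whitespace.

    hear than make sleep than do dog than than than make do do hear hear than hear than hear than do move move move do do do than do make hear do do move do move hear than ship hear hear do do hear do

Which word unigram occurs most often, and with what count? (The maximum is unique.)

"do", 14 times

Unigram frequencies (highest first):
  do: 14
  hear: 10
  than: 10
  move: 5
  make: 3
  sleep: 1
  … (2 more, each ≤ 1)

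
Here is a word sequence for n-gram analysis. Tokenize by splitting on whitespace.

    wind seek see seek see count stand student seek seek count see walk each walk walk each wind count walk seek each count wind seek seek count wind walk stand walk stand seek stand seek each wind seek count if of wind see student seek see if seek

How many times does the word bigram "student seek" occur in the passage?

2

Scanning the 47 overlapping bigram windows for "student seek":
  position 8–9: student seek
  position 44–45: student seek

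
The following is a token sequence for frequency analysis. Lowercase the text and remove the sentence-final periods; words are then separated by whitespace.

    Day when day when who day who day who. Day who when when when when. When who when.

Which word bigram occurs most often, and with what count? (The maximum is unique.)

Bigram frequencies (highest first):
  when when: 4
  who day: 3
  day who: 3
  day when: 2
  when who: 2
  who when: 2
  … (1 more, each ≤ 1)

"when when", 4 times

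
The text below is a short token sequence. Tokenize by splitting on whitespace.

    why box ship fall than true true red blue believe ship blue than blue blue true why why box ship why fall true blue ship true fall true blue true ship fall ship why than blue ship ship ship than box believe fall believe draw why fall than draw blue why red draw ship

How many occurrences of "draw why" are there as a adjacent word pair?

Scanning the 53 overlapping bigram windows for "draw why":
  position 45–46: draw why

1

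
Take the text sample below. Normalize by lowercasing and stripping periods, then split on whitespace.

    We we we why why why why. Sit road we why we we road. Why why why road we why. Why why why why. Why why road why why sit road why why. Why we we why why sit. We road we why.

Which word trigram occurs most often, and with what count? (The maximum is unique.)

"why why why", 9 times

Trigram frequencies (highest first):
  why why why: 9
  we why why: 3
  why why sit: 3
  road we why: 3
  road why why: 3
  we we why: 2
  … (15 more, each ≤ 2)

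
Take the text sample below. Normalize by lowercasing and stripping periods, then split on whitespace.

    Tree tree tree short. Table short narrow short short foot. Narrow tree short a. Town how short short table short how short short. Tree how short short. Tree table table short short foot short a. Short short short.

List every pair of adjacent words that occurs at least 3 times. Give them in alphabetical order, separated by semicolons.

Bigram counts meeting the condition (at least 3 times):
  how short: 3
  short short: 7
  table short: 3

how short; short short; table short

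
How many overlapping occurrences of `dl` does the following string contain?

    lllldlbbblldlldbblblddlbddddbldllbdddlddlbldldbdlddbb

Sliding a length-2 window over the 53 characters (52 positions):
  position 5–6: dl
  position 12–13: dl
  position 22–23: dl
  position 31–32: dl
  position 37–38: dl
  position 40–41: dl
  position 44–45: dl
  position 48–49: dl

8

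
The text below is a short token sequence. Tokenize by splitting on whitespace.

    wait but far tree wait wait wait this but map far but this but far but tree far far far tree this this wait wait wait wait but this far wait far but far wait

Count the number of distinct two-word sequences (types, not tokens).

20

35 tokens → 34 bigram windows in total.
Repeated bigrams (each contributes count−1 duplicates):
  wait wait: 5
  but far: 3
  far but: 3
  but this: 2
  far far: 2
  far tree: 2
  far wait: 2
  this but: 2
  … (1 more repeated)
14 duplicate windows → 34 − 14 = 20 distinct.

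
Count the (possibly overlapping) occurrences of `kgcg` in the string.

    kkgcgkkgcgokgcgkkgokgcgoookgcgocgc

Sliding a length-4 window over the 34 characters (31 positions):
  position 2–5: kgcg
  position 7–10: kgcg
  position 12–15: kgcg
  position 20–23: kgcg
  position 27–30: kgcg

5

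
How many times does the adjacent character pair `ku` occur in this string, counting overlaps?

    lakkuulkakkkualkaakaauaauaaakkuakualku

5

Sliding a length-2 window over the 38 characters (37 positions):
  position 4–5: ku
  position 12–13: ku
  position 30–31: ku
  position 33–34: ku
  position 37–38: ku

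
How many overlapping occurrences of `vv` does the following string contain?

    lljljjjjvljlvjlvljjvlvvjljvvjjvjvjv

2

Sliding a length-2 window over the 35 characters (34 positions):
  position 22–23: vv
  position 27–28: vv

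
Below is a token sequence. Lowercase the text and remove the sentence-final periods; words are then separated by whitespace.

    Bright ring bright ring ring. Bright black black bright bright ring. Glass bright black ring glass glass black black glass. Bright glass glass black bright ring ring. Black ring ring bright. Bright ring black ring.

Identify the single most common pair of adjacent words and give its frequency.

"bright ring", 5 times

Bigram frequencies (highest first):
  bright ring: 5
  ring bright: 3
  ring ring: 3
  black ring: 3
  bright black: 2
  black black: 2
  … (9 more, each ≤ 2)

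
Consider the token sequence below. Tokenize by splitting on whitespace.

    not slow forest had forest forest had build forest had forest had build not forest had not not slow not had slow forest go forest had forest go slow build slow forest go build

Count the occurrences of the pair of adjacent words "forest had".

6

Scanning the 33 overlapping bigram windows for "forest had":
  position 3–4: forest had
  position 6–7: forest had
  position 9–10: forest had
  position 11–12: forest had
  position 15–16: forest had
  position 25–26: forest had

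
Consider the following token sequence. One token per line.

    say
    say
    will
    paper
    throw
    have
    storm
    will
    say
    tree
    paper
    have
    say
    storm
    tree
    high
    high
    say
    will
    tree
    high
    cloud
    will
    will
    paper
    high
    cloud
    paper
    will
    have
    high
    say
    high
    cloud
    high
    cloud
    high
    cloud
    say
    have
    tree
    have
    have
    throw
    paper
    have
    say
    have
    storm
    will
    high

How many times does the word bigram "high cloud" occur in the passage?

Scanning the 50 overlapping bigram windows for "high cloud":
  position 21–22: high cloud
  position 26–27: high cloud
  position 33–34: high cloud
  position 35–36: high cloud
  position 37–38: high cloud

5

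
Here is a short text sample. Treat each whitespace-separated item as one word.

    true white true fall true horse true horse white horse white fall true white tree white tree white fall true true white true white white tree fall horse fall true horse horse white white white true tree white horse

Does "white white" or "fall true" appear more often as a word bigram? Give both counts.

"white white": 3 occurrences
"fall true": 4 occurrences

"fall true" (4 vs 3)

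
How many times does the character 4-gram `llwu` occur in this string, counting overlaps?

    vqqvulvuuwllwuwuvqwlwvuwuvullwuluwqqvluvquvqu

Sliding a length-4 window over the 45 characters (42 positions):
  position 11–14: llwu
  position 28–31: llwu

2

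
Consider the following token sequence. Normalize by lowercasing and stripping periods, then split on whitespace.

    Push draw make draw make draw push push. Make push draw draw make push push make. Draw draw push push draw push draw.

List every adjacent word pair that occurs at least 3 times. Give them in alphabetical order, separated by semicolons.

draw make; draw push; make draw; push draw; push push

Bigram counts meeting the condition (at least 3 times):
  draw make: 3
  draw push: 3
  make draw: 3
  push draw: 4
  push push: 3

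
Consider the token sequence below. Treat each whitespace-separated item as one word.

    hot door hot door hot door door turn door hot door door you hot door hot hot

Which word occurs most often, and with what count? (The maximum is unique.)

Unigram frequencies (highest first):
  door: 8
  hot: 7
  turn: 1
  you: 1

"door", 8 times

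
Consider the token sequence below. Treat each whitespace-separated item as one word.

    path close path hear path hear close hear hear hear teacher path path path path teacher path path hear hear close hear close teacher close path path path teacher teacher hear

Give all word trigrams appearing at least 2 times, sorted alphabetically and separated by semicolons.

hear close hear; path path path; path path teacher; teacher path path

Trigram counts meeting the condition (at least 2 times):
  hear close hear: 2
  path path path: 3
  path path teacher: 2
  teacher path path: 2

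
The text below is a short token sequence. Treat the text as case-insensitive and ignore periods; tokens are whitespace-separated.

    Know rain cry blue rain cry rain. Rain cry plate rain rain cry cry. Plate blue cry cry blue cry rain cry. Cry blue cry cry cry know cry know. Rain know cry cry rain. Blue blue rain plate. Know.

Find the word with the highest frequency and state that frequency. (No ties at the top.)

Unigram frequencies (highest first):
  cry: 16
  rain: 10
  blue: 6
  know: 5
  plate: 3

"cry", 16 times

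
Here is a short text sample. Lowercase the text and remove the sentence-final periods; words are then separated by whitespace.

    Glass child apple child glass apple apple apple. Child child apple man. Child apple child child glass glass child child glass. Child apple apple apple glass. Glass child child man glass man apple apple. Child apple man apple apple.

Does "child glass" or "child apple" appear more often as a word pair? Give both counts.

"child apple" (5 vs 3)

"child glass": 3 occurrences
"child apple": 5 occurrences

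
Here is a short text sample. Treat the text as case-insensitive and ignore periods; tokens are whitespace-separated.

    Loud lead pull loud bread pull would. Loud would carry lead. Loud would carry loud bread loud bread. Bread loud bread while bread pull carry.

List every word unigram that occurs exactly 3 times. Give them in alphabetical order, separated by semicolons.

Unigram counts meeting the condition (exactly 3 times):
  carry: 3
  pull: 3
  would: 3

carry; pull; would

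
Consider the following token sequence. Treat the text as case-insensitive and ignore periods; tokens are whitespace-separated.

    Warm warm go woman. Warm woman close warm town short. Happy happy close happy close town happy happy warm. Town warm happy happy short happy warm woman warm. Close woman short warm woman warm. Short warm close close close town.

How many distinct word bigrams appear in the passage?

40 tokens → 39 bigram windows in total.
Repeated bigrams (each contributes count−1 duplicates):
  happy happy: 3
  warm woman: 3
  woman warm: 3
  close close: 2
  close town: 2
  happy close: 2
  happy warm: 2
  short happy: 2
  … (3 more repeated)
14 duplicate windows → 39 − 14 = 25 distinct.

25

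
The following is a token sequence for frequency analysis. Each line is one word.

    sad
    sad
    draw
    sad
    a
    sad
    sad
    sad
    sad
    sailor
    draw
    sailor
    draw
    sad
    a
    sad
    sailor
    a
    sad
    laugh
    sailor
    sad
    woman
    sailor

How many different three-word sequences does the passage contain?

19

24 tokens → 22 trigram windows in total.
Repeated trigrams (each contributes count−1 duplicates):
  draw sad a: 2
  sad a sad: 2
  sad sad sad: 2
3 duplicate windows → 22 − 3 = 19 distinct.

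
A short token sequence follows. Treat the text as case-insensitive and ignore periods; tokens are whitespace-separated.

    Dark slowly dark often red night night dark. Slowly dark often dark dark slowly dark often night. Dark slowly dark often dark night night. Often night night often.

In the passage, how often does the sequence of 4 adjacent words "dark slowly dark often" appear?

Scanning the 25 overlapping 4-gram windows for "dark slowly dark often":
  position 1–4: dark slowly dark often
  position 8–11: dark slowly dark often
  position 13–16: dark slowly dark often
  position 18–21: dark slowly dark often

4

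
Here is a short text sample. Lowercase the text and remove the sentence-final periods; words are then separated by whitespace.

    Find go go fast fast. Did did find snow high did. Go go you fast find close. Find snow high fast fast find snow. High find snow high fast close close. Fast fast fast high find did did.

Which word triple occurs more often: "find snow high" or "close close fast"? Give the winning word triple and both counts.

"find snow high": 4 occurrences
"close close fast": 1 occurrence

"find snow high" (4 vs 1)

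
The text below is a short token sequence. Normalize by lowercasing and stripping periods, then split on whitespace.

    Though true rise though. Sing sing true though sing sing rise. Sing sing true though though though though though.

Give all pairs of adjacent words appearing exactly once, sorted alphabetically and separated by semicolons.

Bigram counts meeting the condition (exactly once):
  rise sing: 1
  rise though: 1
  sing rise: 1
  though true: 1
  true rise: 1

rise sing; rise though; sing rise; though true; true rise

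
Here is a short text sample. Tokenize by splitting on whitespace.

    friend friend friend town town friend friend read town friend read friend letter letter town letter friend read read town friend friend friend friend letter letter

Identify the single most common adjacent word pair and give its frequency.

"friend friend", 6 times

Bigram frequencies (highest first):
  friend friend: 6
  town friend: 3
  friend read: 3
  read town: 2
  friend letter: 2
  letter letter: 2
  … (7 more, each ≤ 1)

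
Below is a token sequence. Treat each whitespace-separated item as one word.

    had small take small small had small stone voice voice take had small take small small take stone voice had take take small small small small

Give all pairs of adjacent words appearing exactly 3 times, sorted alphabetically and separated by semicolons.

Bigram counts meeting the condition (exactly 3 times):
  had small: 3
  small take: 3
  take small: 3

had small; small take; take small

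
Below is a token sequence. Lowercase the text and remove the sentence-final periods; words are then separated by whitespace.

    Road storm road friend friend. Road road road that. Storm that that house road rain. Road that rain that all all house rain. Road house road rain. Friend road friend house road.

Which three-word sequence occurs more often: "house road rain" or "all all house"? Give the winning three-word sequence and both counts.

"house road rain": 2 occurrences
"all all house": 1 occurrence

"house road rain" (2 vs 1)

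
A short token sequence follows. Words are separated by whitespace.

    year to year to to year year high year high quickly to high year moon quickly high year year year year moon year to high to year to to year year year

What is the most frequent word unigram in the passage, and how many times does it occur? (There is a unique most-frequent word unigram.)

"year", 15 times

Unigram frequencies (highest first):
  year: 15
  to: 8
  high: 5
  quickly: 2
  moon: 2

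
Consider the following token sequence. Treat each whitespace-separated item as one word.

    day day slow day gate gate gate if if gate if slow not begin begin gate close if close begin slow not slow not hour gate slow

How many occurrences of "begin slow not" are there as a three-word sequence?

1

Scanning the 25 overlapping trigram windows for "begin slow not":
  position 20–22: begin slow not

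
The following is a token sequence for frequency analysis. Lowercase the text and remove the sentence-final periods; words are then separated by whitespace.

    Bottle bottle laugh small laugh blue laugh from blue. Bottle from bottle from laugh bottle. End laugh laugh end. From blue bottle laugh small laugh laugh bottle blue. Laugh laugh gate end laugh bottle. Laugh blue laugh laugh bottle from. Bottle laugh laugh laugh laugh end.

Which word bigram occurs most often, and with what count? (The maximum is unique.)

Bigram frequencies (highest first):
  laugh laugh: 7
  bottle laugh: 4
  laugh bottle: 4
  blue laugh: 3
  bottle from: 3
  laugh small: 2
  … (15 more, each ≤ 2)

"laugh laugh", 7 times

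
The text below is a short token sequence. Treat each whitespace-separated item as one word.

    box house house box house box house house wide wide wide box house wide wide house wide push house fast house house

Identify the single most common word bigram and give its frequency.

Bigram frequencies (highest first):
  box house: 4
  house house: 3
  house wide: 3
  wide wide: 3
  house box: 2
  wide box: 1
  … (5 more, each ≤ 1)

"box house", 4 times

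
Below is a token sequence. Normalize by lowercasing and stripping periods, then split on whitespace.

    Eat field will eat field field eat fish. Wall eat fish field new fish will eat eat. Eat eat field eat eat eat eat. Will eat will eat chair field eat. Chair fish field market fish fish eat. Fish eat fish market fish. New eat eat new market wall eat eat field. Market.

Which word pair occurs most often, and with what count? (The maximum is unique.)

"eat eat", 8 times

Bigram frequencies (highest first):
  eat eat: 8
  eat field: 4
  will eat: 4
  eat fish: 4
  field eat: 3
  wall eat: 2
  … (21 more, each ≤ 2)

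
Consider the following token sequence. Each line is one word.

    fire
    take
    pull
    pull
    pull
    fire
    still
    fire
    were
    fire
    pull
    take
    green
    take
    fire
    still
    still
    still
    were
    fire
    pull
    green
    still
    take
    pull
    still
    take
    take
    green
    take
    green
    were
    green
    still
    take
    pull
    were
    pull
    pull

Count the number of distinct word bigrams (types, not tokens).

39 tokens → 38 bigram windows in total.
Repeated bigrams (each contributes count−1 duplicates):
  pull pull: 3
  still take: 3
  take green: 3
  take pull: 3
  fire pull: 2
  fire still: 2
  green still: 2
  green take: 2
  … (2 more repeated)
14 duplicate windows → 38 − 14 = 24 distinct.

24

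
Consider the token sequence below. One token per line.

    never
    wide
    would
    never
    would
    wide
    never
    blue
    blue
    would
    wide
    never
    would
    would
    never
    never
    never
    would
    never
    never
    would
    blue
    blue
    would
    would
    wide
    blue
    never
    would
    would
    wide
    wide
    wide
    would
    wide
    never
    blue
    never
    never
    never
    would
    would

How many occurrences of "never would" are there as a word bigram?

Scanning the 41 overlapping bigram windows for "never would":
  position 4–5: never would
  position 12–13: never would
  position 17–18: never would
  position 20–21: never would
  position 28–29: never would
  position 40–41: never would

6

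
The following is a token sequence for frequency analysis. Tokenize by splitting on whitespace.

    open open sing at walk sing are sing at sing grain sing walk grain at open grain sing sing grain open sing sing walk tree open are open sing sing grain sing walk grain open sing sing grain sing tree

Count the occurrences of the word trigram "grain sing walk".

Scanning the 38 overlapping trigram windows for "grain sing walk":
  position 11–13: grain sing walk
  position 31–33: grain sing walk

2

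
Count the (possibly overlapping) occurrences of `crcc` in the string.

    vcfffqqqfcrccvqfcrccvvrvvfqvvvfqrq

2

Sliding a length-4 window over the 34 characters (31 positions):
  position 10–13: crcc
  position 17–20: crcc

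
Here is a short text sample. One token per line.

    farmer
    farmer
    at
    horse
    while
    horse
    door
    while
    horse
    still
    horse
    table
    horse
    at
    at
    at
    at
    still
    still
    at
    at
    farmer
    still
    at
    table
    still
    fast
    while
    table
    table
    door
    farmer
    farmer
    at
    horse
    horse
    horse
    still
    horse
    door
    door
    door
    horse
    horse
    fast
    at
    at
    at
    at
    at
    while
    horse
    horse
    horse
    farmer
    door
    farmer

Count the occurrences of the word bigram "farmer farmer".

2

Scanning the 56 overlapping bigram windows for "farmer farmer":
  position 1–2: farmer farmer
  position 32–33: farmer farmer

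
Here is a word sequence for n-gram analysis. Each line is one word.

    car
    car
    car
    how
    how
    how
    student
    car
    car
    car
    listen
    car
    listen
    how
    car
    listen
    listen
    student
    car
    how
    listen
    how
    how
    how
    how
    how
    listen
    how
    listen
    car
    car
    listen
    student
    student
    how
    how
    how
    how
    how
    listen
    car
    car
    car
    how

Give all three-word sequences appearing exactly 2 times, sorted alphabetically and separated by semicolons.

Trigram counts meeting the condition (exactly 2 times):
  car car how: 2
  car car listen: 2
  how how listen: 2
  how listen car: 2
  how listen how: 2
  listen car car: 2

car car how; car car listen; how how listen; how listen car; how listen how; listen car car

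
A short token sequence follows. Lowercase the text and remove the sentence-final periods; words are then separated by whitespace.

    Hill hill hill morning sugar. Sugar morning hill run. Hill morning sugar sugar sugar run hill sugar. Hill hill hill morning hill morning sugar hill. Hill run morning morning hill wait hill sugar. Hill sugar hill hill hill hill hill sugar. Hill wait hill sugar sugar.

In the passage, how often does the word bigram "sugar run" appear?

1

Scanning the 45 overlapping bigram windows for "sugar run":
  position 14–15: sugar run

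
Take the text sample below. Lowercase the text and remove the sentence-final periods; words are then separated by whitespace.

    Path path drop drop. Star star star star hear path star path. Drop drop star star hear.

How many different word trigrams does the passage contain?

17 tokens → 15 trigram windows in total.
Repeated trigrams (each contributes count−1 duplicates):
  drop drop star: 2
  drop star star: 2
  path drop drop: 2
  star star hear: 2
  star star star: 2
5 duplicate windows → 15 − 5 = 10 distinct.

10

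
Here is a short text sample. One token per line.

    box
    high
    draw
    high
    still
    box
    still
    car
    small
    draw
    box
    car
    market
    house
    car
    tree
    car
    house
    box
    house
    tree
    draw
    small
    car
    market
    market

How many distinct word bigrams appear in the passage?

26 tokens → 25 bigram windows in total.
Repeated bigrams (each contributes count−1 duplicates):
  car market: 2
1 duplicate windows → 25 − 1 = 24 distinct.

24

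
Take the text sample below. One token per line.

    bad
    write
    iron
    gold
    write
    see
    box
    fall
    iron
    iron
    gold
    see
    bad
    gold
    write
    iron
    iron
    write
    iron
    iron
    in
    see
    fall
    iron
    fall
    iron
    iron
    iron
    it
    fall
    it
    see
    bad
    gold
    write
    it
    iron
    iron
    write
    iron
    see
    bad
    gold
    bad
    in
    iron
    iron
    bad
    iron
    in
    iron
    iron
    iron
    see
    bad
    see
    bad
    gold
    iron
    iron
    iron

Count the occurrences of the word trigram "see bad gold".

Scanning the 59 overlapping trigram windows for "see bad gold":
  position 12–14: see bad gold
  position 32–34: see bad gold
  position 41–43: see bad gold
  position 56–58: see bad gold

4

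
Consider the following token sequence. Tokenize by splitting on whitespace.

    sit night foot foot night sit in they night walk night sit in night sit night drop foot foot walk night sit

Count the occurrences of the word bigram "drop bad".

0

Scanning the 21 overlapping bigram windows for "drop bad":
  (none found)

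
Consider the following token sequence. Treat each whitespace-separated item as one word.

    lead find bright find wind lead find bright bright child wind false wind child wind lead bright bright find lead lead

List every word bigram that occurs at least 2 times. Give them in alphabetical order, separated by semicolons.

Bigram counts meeting the condition (at least 2 times):
  bright bright: 2
  bright find: 2
  child wind: 2
  find bright: 2
  lead find: 2
  wind lead: 2

bright bright; bright find; child wind; find bright; lead find; wind lead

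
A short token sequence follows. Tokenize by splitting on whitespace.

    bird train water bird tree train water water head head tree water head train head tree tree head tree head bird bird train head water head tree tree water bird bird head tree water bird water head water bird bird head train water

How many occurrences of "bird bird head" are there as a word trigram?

2

Scanning the 41 overlapping trigram windows for "bird bird head":
  position 30–32: bird bird head
  position 39–41: bird bird head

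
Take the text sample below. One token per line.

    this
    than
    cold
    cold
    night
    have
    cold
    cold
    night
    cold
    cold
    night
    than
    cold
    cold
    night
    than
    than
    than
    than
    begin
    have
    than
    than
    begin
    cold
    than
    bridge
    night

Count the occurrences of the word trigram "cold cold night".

4

Scanning the 27 overlapping trigram windows for "cold cold night":
  position 3–5: cold cold night
  position 7–9: cold cold night
  position 10–12: cold cold night
  position 14–16: cold cold night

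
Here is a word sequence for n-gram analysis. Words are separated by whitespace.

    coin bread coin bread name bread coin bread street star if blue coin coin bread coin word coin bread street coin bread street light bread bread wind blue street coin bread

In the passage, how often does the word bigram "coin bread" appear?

Scanning the 30 overlapping bigram windows for "coin bread":
  position 1–2: coin bread
  position 3–4: coin bread
  position 7–8: coin bread
  position 14–15: coin bread
  position 18–19: coin bread
  position 21–22: coin bread
  position 30–31: coin bread

7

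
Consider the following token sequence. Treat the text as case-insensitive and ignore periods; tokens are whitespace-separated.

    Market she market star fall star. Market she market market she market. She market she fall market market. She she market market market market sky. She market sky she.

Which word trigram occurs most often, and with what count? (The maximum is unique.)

"market she market", 4 times

Trigram frequencies (highest first):
  market she market: 4
  she market market: 2
  market market she: 2
  she market she: 2
  market market market: 2
  market sky she: 2
  … (13 more, each ≤ 1)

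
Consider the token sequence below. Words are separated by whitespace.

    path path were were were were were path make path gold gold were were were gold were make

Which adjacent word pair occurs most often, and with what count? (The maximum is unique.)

"were were", 6 times

Bigram frequencies (highest first):
  were were: 6
  gold were: 2
  path path: 1
  path were: 1
  were path: 1
  path make: 1
  … (5 more, each ≤ 1)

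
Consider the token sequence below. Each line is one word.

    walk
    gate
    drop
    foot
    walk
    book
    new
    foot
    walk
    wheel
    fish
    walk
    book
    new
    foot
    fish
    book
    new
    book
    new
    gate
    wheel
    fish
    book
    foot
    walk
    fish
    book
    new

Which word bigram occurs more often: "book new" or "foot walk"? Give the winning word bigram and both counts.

"book new": 5 occurrences
"foot walk": 3 occurrences

"book new" (5 vs 3)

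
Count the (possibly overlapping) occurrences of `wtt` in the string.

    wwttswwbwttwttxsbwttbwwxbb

4

Sliding a length-3 window over the 26 characters (24 positions):
  position 2–4: wtt
  position 9–11: wtt
  position 12–14: wtt
  position 18–20: wtt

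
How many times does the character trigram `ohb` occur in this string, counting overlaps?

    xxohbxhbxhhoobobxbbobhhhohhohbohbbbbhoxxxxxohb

Sliding a length-3 window over the 46 characters (44 positions):
  position 3–5: ohb
  position 28–30: ohb
  position 31–33: ohb
  position 44–46: ohb

4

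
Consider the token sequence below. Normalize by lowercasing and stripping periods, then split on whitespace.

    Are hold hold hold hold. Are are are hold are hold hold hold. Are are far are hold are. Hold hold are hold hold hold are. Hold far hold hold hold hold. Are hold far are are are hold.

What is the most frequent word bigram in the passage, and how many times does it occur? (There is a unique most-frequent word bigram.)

Bigram frequencies (highest first):
  hold hold: 11
  are hold: 9
  hold are: 7
  are are: 5
  far are: 2
  hold far: 2
  … (2 more, each ≤ 1)

"hold hold", 11 times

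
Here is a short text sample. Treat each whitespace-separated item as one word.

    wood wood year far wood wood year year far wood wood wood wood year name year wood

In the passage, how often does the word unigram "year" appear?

Scanning the 17 tokens for "year":
  position 3: year
  position 7: year
  position 8: year
  position 14: year
  position 16: year

5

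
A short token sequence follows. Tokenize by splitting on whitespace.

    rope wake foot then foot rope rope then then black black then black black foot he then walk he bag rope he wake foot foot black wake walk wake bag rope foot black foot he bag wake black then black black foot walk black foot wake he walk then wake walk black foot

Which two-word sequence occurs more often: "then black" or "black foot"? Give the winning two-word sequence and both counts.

"then black": 3 occurrences
"black foot": 5 occurrences

"black foot" (5 vs 3)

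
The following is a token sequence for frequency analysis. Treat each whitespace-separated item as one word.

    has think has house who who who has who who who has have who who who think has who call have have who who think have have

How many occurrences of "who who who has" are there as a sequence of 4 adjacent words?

2

Scanning the 24 overlapping 4-gram windows for "who who who has":
  position 5–8: who who who has
  position 9–12: who who who has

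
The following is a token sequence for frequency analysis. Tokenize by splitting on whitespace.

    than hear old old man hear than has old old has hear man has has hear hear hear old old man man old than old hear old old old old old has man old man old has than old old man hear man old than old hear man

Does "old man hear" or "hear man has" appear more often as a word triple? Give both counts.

"old man hear" (2 vs 1)

"old man hear": 2 occurrences
"hear man has": 1 occurrence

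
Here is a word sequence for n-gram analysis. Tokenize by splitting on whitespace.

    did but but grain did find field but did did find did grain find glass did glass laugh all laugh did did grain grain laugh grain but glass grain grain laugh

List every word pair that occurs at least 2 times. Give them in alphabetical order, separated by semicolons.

Bigram counts meeting the condition (at least 2 times):
  did did: 2
  did find: 2
  did grain: 2
  grain grain: 2
  grain laugh: 2

did did; did find; did grain; grain grain; grain laugh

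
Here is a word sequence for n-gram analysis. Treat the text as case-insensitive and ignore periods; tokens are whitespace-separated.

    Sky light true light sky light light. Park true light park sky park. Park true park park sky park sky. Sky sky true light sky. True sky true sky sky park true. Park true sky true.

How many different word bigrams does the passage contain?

14

36 tokens → 35 bigram windows in total.
Repeated bigrams (each contributes count−1 duplicates):
  park true: 4
  sky true: 4
  park sky: 3
  sky park: 3
  sky sky: 3
  true light: 3
  true sky: 3
  light park: 2
  … (4 more repeated)
21 duplicate windows → 35 − 21 = 14 distinct.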